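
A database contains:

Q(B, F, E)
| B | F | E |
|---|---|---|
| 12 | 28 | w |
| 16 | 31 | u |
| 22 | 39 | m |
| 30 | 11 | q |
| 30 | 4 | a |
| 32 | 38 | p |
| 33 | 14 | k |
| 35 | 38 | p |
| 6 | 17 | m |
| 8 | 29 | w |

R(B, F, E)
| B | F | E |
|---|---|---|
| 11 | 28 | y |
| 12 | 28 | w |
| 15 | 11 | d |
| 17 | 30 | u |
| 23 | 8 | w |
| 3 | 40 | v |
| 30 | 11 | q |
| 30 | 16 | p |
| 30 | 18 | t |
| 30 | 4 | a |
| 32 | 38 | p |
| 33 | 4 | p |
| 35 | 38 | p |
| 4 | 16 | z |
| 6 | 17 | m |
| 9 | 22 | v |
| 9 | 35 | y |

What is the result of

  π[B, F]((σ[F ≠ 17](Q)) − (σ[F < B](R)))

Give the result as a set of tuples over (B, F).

Selection F ≠ 17: {(12, 28, w), (16, 31, u), (22, 39, m), (30, 11, q), (30, 4, a), (32, 38, p), (33, 14, k), (35, 38, p), (8, 29, w)}
Selection F < B: {(15, 11, d), (23, 8, w), (30, 11, q), (30, 16, p), (30, 18, t), (30, 4, a), (33, 4, p)}
Taking the difference: {(12, 28, w), (16, 31, u), (22, 39, m), (32, 38, p), (33, 14, k), (35, 38, p), (8, 29, w)}
Projecting to B, F: {(12, 28), (16, 31), (22, 39), (32, 38), (33, 14), (35, 38), (8, 29)}

{(12, 28), (16, 31), (22, 39), (32, 38), (33, 14), (35, 38), (8, 29)}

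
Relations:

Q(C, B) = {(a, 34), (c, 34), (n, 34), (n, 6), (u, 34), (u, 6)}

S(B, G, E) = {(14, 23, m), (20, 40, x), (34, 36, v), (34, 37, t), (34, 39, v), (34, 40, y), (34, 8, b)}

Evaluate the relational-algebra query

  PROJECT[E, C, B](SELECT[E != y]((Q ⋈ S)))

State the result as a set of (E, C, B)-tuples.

{(b, a, 34), (b, c, 34), (b, n, 34), (b, u, 34), (t, a, 34), (t, c, 34), (t, n, 34), (t, u, 34), (v, a, 34), (v, c, 34), (v, n, 34), (v, u, 34)}

Q ⋈ S (natural join on B): {(a, 34, 36, v), (a, 34, 37, t), (a, 34, 39, v), (a, 34, 40, y), (a, 34, 8, b), (c, 34, 36, v), (c, 34, 37, t), (c, 34, 39, v), (c, 34, 40, y), (c, 34, 8, b), (n, 34, 36, v), (n, 34, 37, t), (n, 34, 39, v), (n, 34, 40, y), (n, 34, 8, b), (u, 34, 36, v), (u, 34, 37, t), (u, 34, 39, v), (u, 34, 40, y), (u, 34, 8, b)}
σ[E != y]: keep tuples satisfying E != y → {(a, 34, 36, v), (a, 34, 37, t), (a, 34, 39, v), (a, 34, 8, b), (c, 34, 36, v), (c, 34, 37, t), (c, 34, 39, v), (c, 34, 8, b), (n, 34, 36, v), (n, 34, 37, t), (n, 34, 39, v), (n, 34, 8, b), (u, 34, 36, v), (u, 34, 37, t), (u, 34, 39, v), (u, 34, 8, b)}
π_{E, C, B} gives {(b, a, 34), (b, c, 34), (b, n, 34), (b, u, 34), (t, a, 34), (t, c, 34), (t, n, 34), (t, u, 34), (v, a, 34), (v, c, 34), (v, n, 34), (v, u, 34)} (4 duplicate(s) eliminated).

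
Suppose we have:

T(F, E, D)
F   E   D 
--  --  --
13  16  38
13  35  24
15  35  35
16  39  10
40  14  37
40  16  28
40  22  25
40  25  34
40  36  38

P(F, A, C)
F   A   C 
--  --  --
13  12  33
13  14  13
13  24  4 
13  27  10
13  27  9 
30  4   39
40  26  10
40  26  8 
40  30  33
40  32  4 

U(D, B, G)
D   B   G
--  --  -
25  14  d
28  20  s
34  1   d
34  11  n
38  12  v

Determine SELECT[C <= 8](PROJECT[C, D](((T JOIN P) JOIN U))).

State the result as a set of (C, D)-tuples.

Natural join on F: {(13, 16, 38, 12, 33), (13, 16, 38, 14, 13), (13, 16, 38, 24, 4), (13, 16, 38, 27, 10), (13, 16, 38, 27, 9), (13, 35, 24, 12, 33), (13, 35, 24, 14, 13), (13, 35, 24, 24, 4), (13, 35, 24, 27, 10), (13, 35, 24, 27, 9), (40, 14, 37, 26, 10), (40, 14, 37, 26, 8), (40, 14, 37, 30, 33), (40, 14, 37, 32, 4), (40, 16, 28, 26, 10), (40, 16, 28, 26, 8), (40, 16, 28, 30, 33), (40, 16, 28, 32, 4), (40, 22, 25, 26, 10), (40, 22, 25, 26, 8), (40, 22, 25, 30, 33), (40, 22, 25, 32, 4), (40, 25, 34, 26, 10), (40, 25, 34, 26, 8), (40, 25, 34, 30, 33), (40, 25, 34, 32, 4), (40, 36, 38, 26, 10), (40, 36, 38, 26, 8), (40, 36, 38, 30, 33), (40, 36, 38, 32, 4)}
Natural join on D: {(13, 16, 38, 12, 33, 12, v), (13, 16, 38, 14, 13, 12, v), (13, 16, 38, 24, 4, 12, v), (13, 16, 38, 27, 10, 12, v), (13, 16, 38, 27, 9, 12, v), (40, 16, 28, 26, 10, 20, s), (40, 16, 28, 26, 8, 20, s), (40, 16, 28, 30, 33, 20, s), (40, 16, 28, 32, 4, 20, s), (40, 22, 25, 26, 10, 14, d), (40, 22, 25, 26, 8, 14, d), (40, 22, 25, 30, 33, 14, d), (40, 22, 25, 32, 4, 14, d), (40, 25, 34, 26, 10, 1, d), (40, 25, 34, 26, 10, 11, n), (40, 25, 34, 26, 8, 1, d), (40, 25, 34, 26, 8, 11, n), (40, 25, 34, 30, 33, 1, d), (40, 25, 34, 30, 33, 11, n), (40, 25, 34, 32, 4, 1, d), (40, 25, 34, 32, 4, 11, n), (40, 36, 38, 26, 10, 12, v), (40, 36, 38, 26, 8, 12, v), (40, 36, 38, 30, 33, 12, v), (40, 36, 38, 32, 4, 12, v)}
π_{C, D} gives {(10, 25), (10, 28), (10, 34), (10, 38), (13, 38), (33, 25), (33, 28), (33, 34), (33, 38), (4, 25), (4, 28), (4, 34), (4, 38), (8, 25), (8, 28), (8, 34), (8, 38), (9, 38)} (7 duplicate(s) eliminated).
Apply σ_{C <= 8}; surviving tuples: {(4, 25), (4, 28), (4, 34), (4, 38), (8, 25), (8, 28), (8, 34), (8, 38)}

{(4, 25), (4, 28), (4, 34), (4, 38), (8, 25), (8, 28), (8, 34), (8, 38)}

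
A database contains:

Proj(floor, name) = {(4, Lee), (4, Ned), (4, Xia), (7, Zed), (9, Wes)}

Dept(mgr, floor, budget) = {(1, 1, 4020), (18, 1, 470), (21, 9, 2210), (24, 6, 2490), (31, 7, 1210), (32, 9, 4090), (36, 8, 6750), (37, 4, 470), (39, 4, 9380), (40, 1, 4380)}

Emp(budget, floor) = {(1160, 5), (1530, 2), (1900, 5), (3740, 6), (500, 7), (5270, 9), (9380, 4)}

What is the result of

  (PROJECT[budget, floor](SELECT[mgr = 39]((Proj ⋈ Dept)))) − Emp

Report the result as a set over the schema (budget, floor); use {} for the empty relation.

{}

Natural join on floor: {(4, Lee, 37, 470), (4, Lee, 39, 9380), (4, Ned, 37, 470), (4, Ned, 39, 9380), (4, Xia, 37, 470), (4, Xia, 39, 9380), (7, Zed, 31, 1210), (9, Wes, 21, 2210), (9, Wes, 32, 4090)}
σ[mgr = 39]: keep tuples satisfying mgr = 39 → {(4, Lee, 39, 9380), (4, Ned, 39, 9380), (4, Xia, 39, 9380)}
π[budget, floor]: project onto (budget, floor) (2 duplicate(s) eliminated) → {(9380, 4)}
Set difference of the two operands is {}.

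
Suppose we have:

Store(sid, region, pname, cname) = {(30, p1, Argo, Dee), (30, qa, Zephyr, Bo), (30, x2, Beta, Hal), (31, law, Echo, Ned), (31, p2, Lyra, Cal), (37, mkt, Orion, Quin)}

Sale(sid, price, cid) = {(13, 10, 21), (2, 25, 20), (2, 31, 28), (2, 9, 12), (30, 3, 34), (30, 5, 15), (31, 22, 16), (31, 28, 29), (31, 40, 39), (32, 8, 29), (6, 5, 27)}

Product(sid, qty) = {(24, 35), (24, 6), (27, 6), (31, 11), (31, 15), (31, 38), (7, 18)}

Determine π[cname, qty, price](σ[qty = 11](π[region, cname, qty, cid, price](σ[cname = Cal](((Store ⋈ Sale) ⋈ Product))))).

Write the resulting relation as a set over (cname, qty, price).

{(Cal, 11, 22), (Cal, 11, 28), (Cal, 11, 40)}

Joining Store and Sale on sid yields {(30, p1, Argo, Dee, 3, 34), (30, p1, Argo, Dee, 5, 15), (30, qa, Zephyr, Bo, 3, 34), (30, qa, Zephyr, Bo, 5, 15), (30, x2, Beta, Hal, 3, 34), (30, x2, Beta, Hal, 5, 15), (31, law, Echo, Ned, 22, 16), (31, law, Echo, Ned, 28, 29), (31, law, Echo, Ned, 40, 39), (31, p2, Lyra, Cal, 22, 16), (31, p2, Lyra, Cal, 28, 29), (31, p2, Lyra, Cal, 40, 39)}.
Joining (Store ⋈ Sale) and Product on sid yields {(31, law, Echo, Ned, 22, 16, 11), (31, law, Echo, Ned, 22, 16, 15), (31, law, Echo, Ned, 22, 16, 38), (31, law, Echo, Ned, 28, 29, 11), (31, law, Echo, Ned, 28, 29, 15), (31, law, Echo, Ned, 28, 29, 38), (31, law, Echo, Ned, 40, 39, 11), (31, law, Echo, Ned, 40, 39, 15), (31, law, Echo, Ned, 40, 39, 38), (31, p2, Lyra, Cal, 22, 16, 11), (31, p2, Lyra, Cal, 22, 16, 15), (31, p2, Lyra, Cal, 22, 16, 38), (31, p2, Lyra, Cal, 28, 29, 11), (31, p2, Lyra, Cal, 28, 29, 15), (31, p2, Lyra, Cal, 28, 29, 38), (31, p2, Lyra, Cal, 40, 39, 11), (31, p2, Lyra, Cal, 40, 39, 15), (31, p2, Lyra, Cal, 40, 39, 38)}.
Apply σ_{cname = Cal}; surviving tuples: {(31, p2, Lyra, Cal, 22, 16, 11), (31, p2, Lyra, Cal, 22, 16, 15), (31, p2, Lyra, Cal, 22, 16, 38), (31, p2, Lyra, Cal, 28, 29, 11), (31, p2, Lyra, Cal, 28, 29, 15), (31, p2, Lyra, Cal, 28, 29, 38), (31, p2, Lyra, Cal, 40, 39, 11), (31, p2, Lyra, Cal, 40, 39, 15), (31, p2, Lyra, Cal, 40, 39, 38)}
Projecting to region, cname, qty, cid, price: {(p2, Cal, 11, 16, 22), (p2, Cal, 11, 29, 28), (p2, Cal, 11, 39, 40), (p2, Cal, 15, 16, 22), (p2, Cal, 15, 29, 28), (p2, Cal, 15, 39, 40), (p2, Cal, 38, 16, 22), (p2, Cal, 38, 29, 28), (p2, Cal, 38, 39, 40)}
Apply σ_{qty = 11}; surviving tuples: {(p2, Cal, 11, 16, 22), (p2, Cal, 11, 29, 28), (p2, Cal, 11, 39, 40)}
Projecting to cname, qty, price: {(Cal, 11, 22), (Cal, 11, 28), (Cal, 11, 40)}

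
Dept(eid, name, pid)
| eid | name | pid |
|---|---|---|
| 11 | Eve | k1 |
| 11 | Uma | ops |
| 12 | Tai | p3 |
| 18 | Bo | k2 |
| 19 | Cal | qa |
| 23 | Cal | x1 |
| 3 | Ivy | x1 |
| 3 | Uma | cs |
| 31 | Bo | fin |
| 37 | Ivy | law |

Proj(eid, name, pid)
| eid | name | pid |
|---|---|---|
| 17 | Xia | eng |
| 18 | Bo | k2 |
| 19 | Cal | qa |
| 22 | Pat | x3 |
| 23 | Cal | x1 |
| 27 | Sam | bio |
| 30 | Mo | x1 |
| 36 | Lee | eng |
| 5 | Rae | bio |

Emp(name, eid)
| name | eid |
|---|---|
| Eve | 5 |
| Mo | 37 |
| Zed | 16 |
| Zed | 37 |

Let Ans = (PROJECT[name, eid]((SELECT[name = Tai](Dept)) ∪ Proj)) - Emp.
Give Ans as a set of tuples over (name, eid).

σ[name = Tai]: keep tuples satisfying name = Tai → {(12, Tai, p3)}
Taking the union: {(12, Tai, p3), (17, Xia, eng), (18, Bo, k2), (19, Cal, qa), (22, Pat, x3), (23, Cal, x1), (27, Sam, bio), (30, Mo, x1), (36, Lee, eng), (5, Rae, bio)}
π[name, eid]: project onto (name, eid) → {(Bo, 18), (Cal, 19), (Cal, 23), (Lee, 36), (Mo, 30), (Pat, 22), (Rae, 5), (Sam, 27), (Tai, 12), (Xia, 17)}
Taking the difference: {(Bo, 18), (Cal, 19), (Cal, 23), (Lee, 36), (Mo, 30), (Pat, 22), (Rae, 5), (Sam, 27), (Tai, 12), (Xia, 17)}

{(Bo, 18), (Cal, 19), (Cal, 23), (Lee, 36), (Mo, 30), (Pat, 22), (Rae, 5), (Sam, 27), (Tai, 12), (Xia, 17)}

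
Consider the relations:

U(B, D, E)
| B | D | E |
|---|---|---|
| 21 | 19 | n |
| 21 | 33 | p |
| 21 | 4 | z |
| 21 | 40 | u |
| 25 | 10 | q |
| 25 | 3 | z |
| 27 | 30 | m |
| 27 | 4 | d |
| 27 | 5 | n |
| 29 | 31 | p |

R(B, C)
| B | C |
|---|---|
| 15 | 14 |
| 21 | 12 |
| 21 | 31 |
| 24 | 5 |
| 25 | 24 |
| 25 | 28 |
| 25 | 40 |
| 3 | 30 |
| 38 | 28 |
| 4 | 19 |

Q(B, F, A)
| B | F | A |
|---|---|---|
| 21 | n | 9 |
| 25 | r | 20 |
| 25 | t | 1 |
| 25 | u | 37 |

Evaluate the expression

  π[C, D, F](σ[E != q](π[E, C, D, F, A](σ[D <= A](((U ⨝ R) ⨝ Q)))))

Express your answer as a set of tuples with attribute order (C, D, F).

U ⋈ R (natural join on B): {(21, 19, n, 12), (21, 19, n, 31), (21, 33, p, 12), (21, 33, p, 31), (21, 4, z, 12), (21, 4, z, 31), (21, 40, u, 12), (21, 40, u, 31), (25, 10, q, 24), (25, 10, q, 28), (25, 10, q, 40), (25, 3, z, 24), (25, 3, z, 28), (25, 3, z, 40)}
(U ⨝ R) ⋈ Q (natural join on B): {(21, 19, n, 12, n, 9), (21, 19, n, 31, n, 9), (21, 33, p, 12, n, 9), (21, 33, p, 31, n, 9), (21, 4, z, 12, n, 9), (21, 4, z, 31, n, 9), (21, 40, u, 12, n, 9), (21, 40, u, 31, n, 9), (25, 10, q, 24, r, 20), (25, 10, q, 24, t, 1), (25, 10, q, 24, u, 37), (25, 10, q, 28, r, 20), (25, 10, q, 28, t, 1), (25, 10, q, 28, u, 37), (25, 10, q, 40, r, 20), (25, 10, q, 40, t, 1), (25, 10, q, 40, u, 37), (25, 3, z, 24, r, 20), (25, 3, z, 24, t, 1), (25, 3, z, 24, u, 37), (25, 3, z, 28, r, 20), (25, 3, z, 28, t, 1), (25, 3, z, 28, u, 37), (25, 3, z, 40, r, 20), (25, 3, z, 40, t, 1), (25, 3, z, 40, u, 37)}
Apply σ_{D <= A}; surviving tuples: {(21, 4, z, 12, n, 9), (21, 4, z, 31, n, 9), (25, 10, q, 24, r, 20), (25, 10, q, 24, u, 37), (25, 10, q, 28, r, 20), (25, 10, q, 28, u, 37), (25, 10, q, 40, r, 20), (25, 10, q, 40, u, 37), (25, 3, z, 24, r, 20), (25, 3, z, 24, u, 37), (25, 3, z, 28, r, 20), (25, 3, z, 28, u, 37), (25, 3, z, 40, r, 20), (25, 3, z, 40, u, 37)}
Keep only column(s) E, C, D, F, A: {(q, 24, 10, r, 20), (q, 24, 10, u, 37), (q, 28, 10, r, 20), (q, 28, 10, u, 37), (q, 40, 10, r, 20), (q, 40, 10, u, 37), (z, 12, 4, n, 9), (z, 24, 3, r, 20), (z, 24, 3, u, 37), (z, 28, 3, r, 20), (z, 28, 3, u, 37), (z, 31, 4, n, 9), (z, 40, 3, r, 20), (z, 40, 3, u, 37)}
Apply σ_{E != q}; surviving tuples: {(z, 12, 4, n, 9), (z, 24, 3, r, 20), (z, 24, 3, u, 37), (z, 28, 3, r, 20), (z, 28, 3, u, 37), (z, 31, 4, n, 9), (z, 40, 3, r, 20), (z, 40, 3, u, 37)}
Keep only column(s) C, D, F: {(12, 4, n), (24, 3, r), (24, 3, u), (28, 3, r), (28, 3, u), (31, 4, n), (40, 3, r), (40, 3, u)}

{(12, 4, n), (24, 3, r), (24, 3, u), (28, 3, r), (28, 3, u), (31, 4, n), (40, 3, r), (40, 3, u)}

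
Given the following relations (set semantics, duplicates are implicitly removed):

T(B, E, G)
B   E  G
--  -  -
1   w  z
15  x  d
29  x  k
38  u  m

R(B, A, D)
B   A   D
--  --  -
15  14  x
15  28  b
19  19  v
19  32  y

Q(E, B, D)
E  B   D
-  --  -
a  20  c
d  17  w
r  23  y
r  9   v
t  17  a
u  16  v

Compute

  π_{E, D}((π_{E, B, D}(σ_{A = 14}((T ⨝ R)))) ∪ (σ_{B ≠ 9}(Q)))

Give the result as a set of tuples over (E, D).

Natural join on B: {(15, x, d, 14, x), (15, x, d, 28, b)}
Selection A = 14: {(15, x, d, 14, x)}
Keep only column(s) E, B, D: {(x, 15, x)}
Selection B ≠ 9: {(a, 20, c), (d, 17, w), (r, 23, y), (t, 17, a), (u, 16, v)}
Taking the union: {(a, 20, c), (d, 17, w), (r, 23, y), (t, 17, a), (u, 16, v), (x, 15, x)}
Keep only column(s) E, D: {(a, c), (d, w), (r, y), (t, a), (u, v), (x, x)}

{(a, c), (d, w), (r, y), (t, a), (u, v), (x, x)}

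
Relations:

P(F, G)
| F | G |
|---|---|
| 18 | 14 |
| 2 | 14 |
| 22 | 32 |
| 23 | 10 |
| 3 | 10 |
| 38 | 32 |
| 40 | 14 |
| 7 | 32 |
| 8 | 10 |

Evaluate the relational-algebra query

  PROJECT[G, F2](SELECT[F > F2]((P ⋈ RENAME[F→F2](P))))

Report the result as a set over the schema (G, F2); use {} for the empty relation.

ρ[F→F2]: schema becomes (F2, G); tuples unchanged.
Natural join on G: {(18, 14, 18), (18, 14, 2), (18, 14, 40), (2, 14, 18), (2, 14, 2), (2, 14, 40), (22, 32, 22), (22, 32, 38), (22, 32, 7), (23, 10, 23), (23, 10, 3), (23, 10, 8), (3, 10, 23), (3, 10, 3), (3, 10, 8), (38, 32, 22), (38, 32, 38), (38, 32, 7), (40, 14, 18), (40, 14, 2), (40, 14, 40), (7, 32, 22), (7, 32, 38), (7, 32, 7), (8, 10, 23), (8, 10, 3), (8, 10, 8)}
Selection F > F2: {(18, 14, 2), (22, 32, 7), (23, 10, 3), (23, 10, 8), (38, 32, 22), (38, 32, 7), (40, 14, 18), (40, 14, 2), (8, 10, 3)}
Projecting to G, F2 (3 duplicate(s) eliminated): {(10, 3), (10, 8), (14, 18), (14, 2), (32, 22), (32, 7)}

{(10, 3), (10, 8), (14, 18), (14, 2), (32, 22), (32, 7)}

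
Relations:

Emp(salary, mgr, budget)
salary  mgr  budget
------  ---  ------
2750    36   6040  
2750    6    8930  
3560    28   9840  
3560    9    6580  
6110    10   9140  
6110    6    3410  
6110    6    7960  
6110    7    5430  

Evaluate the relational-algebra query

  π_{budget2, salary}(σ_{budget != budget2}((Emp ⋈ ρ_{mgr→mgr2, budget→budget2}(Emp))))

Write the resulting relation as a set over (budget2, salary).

{(3410, 6110), (5430, 6110), (6040, 2750), (6580, 3560), (7960, 6110), (8930, 2750), (9140, 6110), (9840, 3560)}

ρ[mgr→mgr2, budget→budget2]: schema becomes (salary, mgr2, budget2); tuples unchanged.
Natural join on salary: {(2750, 36, 6040, 36, 6040), (2750, 36, 6040, 6, 8930), (2750, 6, 8930, 36, 6040), (2750, 6, 8930, 6, 8930), (3560, 28, 9840, 28, 9840), (3560, 28, 9840, 9, 6580), (3560, 9, 6580, 28, 9840), (3560, 9, 6580, 9, 6580), (6110, 10, 9140, 10, 9140), (6110, 10, 9140, 6, 3410), (6110, 10, 9140, 6, 7960), (6110, 10, 9140, 7, 5430), (6110, 6, 3410, 10, 9140), (6110, 6, 3410, 6, 3410), (6110, 6, 3410, 6, 7960), (6110, 6, 3410, 7, 5430), (6110, 6, 7960, 10, 9140), (6110, 6, 7960, 6, 3410), (6110, 6, 7960, 6, 7960), (6110, 6, 7960, 7, 5430), (6110, 7, 5430, 10, 9140), (6110, 7, 5430, 6, 3410), (6110, 7, 5430, 6, 7960), (6110, 7, 5430, 7, 5430)}
Selection budget != budget2: {(2750, 36, 6040, 6, 8930), (2750, 6, 8930, 36, 6040), (3560, 28, 9840, 9, 6580), (3560, 9, 6580, 28, 9840), (6110, 10, 9140, 6, 3410), (6110, 10, 9140, 6, 7960), (6110, 10, 9140, 7, 5430), (6110, 6, 3410, 10, 9140), (6110, 6, 3410, 6, 7960), (6110, 6, 3410, 7, 5430), (6110, 6, 7960, 10, 9140), (6110, 6, 7960, 6, 3410), (6110, 6, 7960, 7, 5430), (6110, 7, 5430, 10, 9140), (6110, 7, 5430, 6, 3410), (6110, 7, 5430, 6, 7960)}
Projecting to budget2, salary (8 duplicate(s) eliminated): {(3410, 6110), (5430, 6110), (6040, 2750), (6580, 3560), (7960, 6110), (8930, 2750), (9140, 6110), (9840, 3560)}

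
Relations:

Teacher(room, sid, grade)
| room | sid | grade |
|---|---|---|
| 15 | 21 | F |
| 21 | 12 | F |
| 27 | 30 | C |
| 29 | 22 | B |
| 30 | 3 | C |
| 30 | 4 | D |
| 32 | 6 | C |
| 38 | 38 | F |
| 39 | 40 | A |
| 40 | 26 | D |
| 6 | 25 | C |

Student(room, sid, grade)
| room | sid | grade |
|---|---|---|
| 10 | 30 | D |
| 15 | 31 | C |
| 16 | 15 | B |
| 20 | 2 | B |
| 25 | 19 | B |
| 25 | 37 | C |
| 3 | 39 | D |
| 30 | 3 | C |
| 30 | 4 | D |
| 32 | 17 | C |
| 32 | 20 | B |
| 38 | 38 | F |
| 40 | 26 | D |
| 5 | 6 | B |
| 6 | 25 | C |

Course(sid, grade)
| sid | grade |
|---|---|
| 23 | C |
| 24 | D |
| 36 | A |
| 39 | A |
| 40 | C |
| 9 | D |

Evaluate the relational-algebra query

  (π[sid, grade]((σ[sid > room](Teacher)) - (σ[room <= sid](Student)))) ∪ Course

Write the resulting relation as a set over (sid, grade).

{(21, F), (23, C), (24, D), (30, C), (36, A), (39, A), (40, A), (40, C), (9, D)}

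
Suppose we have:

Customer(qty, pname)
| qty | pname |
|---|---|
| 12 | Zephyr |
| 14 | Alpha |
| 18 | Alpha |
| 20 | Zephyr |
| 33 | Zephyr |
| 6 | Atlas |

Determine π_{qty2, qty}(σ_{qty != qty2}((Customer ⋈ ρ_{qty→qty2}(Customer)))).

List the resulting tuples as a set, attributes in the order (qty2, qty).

ρ[qty→qty2]: schema becomes (qty2, pname); tuples unchanged.
Joining Customer and ρ_{qty→qty2}(Customer) on pname yields {(12, Zephyr, 12), (12, Zephyr, 20), (12, Zephyr, 33), (14, Alpha, 14), (14, Alpha, 18), (18, Alpha, 14), (18, Alpha, 18), (20, Zephyr, 12), (20, Zephyr, 20), (20, Zephyr, 33), (33, Zephyr, 12), (33, Zephyr, 20), (33, Zephyr, 33), (6, Atlas, 6)}.
Filtering on qty != qty2 leaves {(12, Zephyr, 20), (12, Zephyr, 33), (14, Alpha, 18), (18, Alpha, 14), (20, Zephyr, 12), (20, Zephyr, 33), (33, Zephyr, 12), (33, Zephyr, 20)}.
π_{qty2, qty} gives {(12, 20), (12, 33), (14, 18), (18, 14), (20, 12), (20, 33), (33, 12), (33, 20)}.

{(12, 20), (12, 33), (14, 18), (18, 14), (20, 12), (20, 33), (33, 12), (33, 20)}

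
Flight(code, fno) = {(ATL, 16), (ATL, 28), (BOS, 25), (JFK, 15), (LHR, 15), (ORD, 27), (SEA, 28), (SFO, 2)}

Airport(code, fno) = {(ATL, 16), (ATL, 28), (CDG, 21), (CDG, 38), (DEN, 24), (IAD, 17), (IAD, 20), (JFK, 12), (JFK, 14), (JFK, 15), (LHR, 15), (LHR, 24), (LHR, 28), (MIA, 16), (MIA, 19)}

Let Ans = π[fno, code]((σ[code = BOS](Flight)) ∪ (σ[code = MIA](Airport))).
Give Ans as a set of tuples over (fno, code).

{(16, MIA), (19, MIA), (25, BOS)}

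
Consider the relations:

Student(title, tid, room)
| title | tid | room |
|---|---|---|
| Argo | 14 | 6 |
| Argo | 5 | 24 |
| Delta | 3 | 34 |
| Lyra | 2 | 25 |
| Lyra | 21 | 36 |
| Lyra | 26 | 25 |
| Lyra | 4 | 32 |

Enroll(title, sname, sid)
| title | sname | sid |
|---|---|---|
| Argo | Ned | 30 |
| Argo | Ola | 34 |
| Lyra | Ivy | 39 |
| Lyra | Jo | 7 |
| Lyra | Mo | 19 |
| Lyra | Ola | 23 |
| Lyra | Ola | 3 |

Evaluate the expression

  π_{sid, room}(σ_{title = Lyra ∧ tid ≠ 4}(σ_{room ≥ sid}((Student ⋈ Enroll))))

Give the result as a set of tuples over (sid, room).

Student ⋈ Enroll (natural join on title): {(Argo, 14, 6, Ned, 30), (Argo, 14, 6, Ola, 34), (Argo, 5, 24, Ned, 30), (Argo, 5, 24, Ola, 34), (Lyra, 2, 25, Ivy, 39), (Lyra, 2, 25, Jo, 7), (Lyra, 2, 25, Mo, 19), (Lyra, 2, 25, Ola, 23), (Lyra, 2, 25, Ola, 3), (Lyra, 21, 36, Ivy, 39), (Lyra, 21, 36, Jo, 7), (Lyra, 21, 36, Mo, 19), (Lyra, 21, 36, Ola, 23), (Lyra, 21, 36, Ola, 3), (Lyra, 26, 25, Ivy, 39), (Lyra, 26, 25, Jo, 7), (Lyra, 26, 25, Mo, 19), (Lyra, 26, 25, Ola, 23), (Lyra, 26, 25, Ola, 3), (Lyra, 4, 32, Ivy, 39), (Lyra, 4, 32, Jo, 7), (Lyra, 4, 32, Mo, 19), (Lyra, 4, 32, Ola, 23), (Lyra, 4, 32, Ola, 3)}
Selection room ≥ sid: {(Lyra, 2, 25, Jo, 7), (Lyra, 2, 25, Mo, 19), (Lyra, 2, 25, Ola, 23), (Lyra, 2, 25, Ola, 3), (Lyra, 21, 36, Jo, 7), (Lyra, 21, 36, Mo, 19), (Lyra, 21, 36, Ola, 23), (Lyra, 21, 36, Ola, 3), (Lyra, 26, 25, Jo, 7), (Lyra, 26, 25, Mo, 19), (Lyra, 26, 25, Ola, 23), (Lyra, 26, 25, Ola, 3), (Lyra, 4, 32, Jo, 7), (Lyra, 4, 32, Mo, 19), (Lyra, 4, 32, Ola, 23), (Lyra, 4, 32, Ola, 3)}
Selection title = Lyra ∧ tid ≠ 4: {(Lyra, 2, 25, Jo, 7), (Lyra, 2, 25, Mo, 19), (Lyra, 2, 25, Ola, 23), (Lyra, 2, 25, Ola, 3), (Lyra, 21, 36, Jo, 7), (Lyra, 21, 36, Mo, 19), (Lyra, 21, 36, Ola, 23), (Lyra, 21, 36, Ola, 3), (Lyra, 26, 25, Jo, 7), (Lyra, 26, 25, Mo, 19), (Lyra, 26, 25, Ola, 23), (Lyra, 26, 25, Ola, 3)}
π[sid, room]: project onto (sid, room) (4 duplicate(s) eliminated) → {(19, 25), (19, 36), (23, 25), (23, 36), (3, 25), (3, 36), (7, 25), (7, 36)}

{(19, 25), (19, 36), (23, 25), (23, 36), (3, 25), (3, 36), (7, 25), (7, 36)}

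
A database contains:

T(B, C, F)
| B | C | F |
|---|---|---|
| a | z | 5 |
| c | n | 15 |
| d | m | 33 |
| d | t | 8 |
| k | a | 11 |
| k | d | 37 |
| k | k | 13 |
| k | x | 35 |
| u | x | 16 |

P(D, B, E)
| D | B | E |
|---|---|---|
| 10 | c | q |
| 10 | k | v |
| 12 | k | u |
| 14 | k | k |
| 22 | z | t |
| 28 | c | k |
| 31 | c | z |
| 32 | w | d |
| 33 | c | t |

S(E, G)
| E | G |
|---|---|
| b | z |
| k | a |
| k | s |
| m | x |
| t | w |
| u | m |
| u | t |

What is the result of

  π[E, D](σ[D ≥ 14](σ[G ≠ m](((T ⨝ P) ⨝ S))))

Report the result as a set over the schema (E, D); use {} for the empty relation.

T ⋈ P (natural join on B): {(c, n, 15, 10, q), (c, n, 15, 28, k), (c, n, 15, 31, z), (c, n, 15, 33, t), (k, a, 11, 10, v), (k, a, 11, 12, u), (k, a, 11, 14, k), (k, d, 37, 10, v), (k, d, 37, 12, u), (k, d, 37, 14, k), (k, k, 13, 10, v), (k, k, 13, 12, u), (k, k, 13, 14, k), (k, x, 35, 10, v), (k, x, 35, 12, u), (k, x, 35, 14, k)}
(T ⨝ P) ⋈ S (natural join on E): {(c, n, 15, 28, k, a), (c, n, 15, 28, k, s), (c, n, 15, 33, t, w), (k, a, 11, 12, u, m), (k, a, 11, 12, u, t), (k, a, 11, 14, k, a), (k, a, 11, 14, k, s), (k, d, 37, 12, u, m), (k, d, 37, 12, u, t), (k, d, 37, 14, k, a), (k, d, 37, 14, k, s), (k, k, 13, 12, u, m), (k, k, 13, 12, u, t), (k, k, 13, 14, k, a), (k, k, 13, 14, k, s), (k, x, 35, 12, u, m), (k, x, 35, 12, u, t), (k, x, 35, 14, k, a), (k, x, 35, 14, k, s)}
Filtering on G ≠ m leaves {(c, n, 15, 28, k, a), (c, n, 15, 28, k, s), (c, n, 15, 33, t, w), (k, a, 11, 12, u, t), (k, a, 11, 14, k, a), (k, a, 11, 14, k, s), (k, d, 37, 12, u, t), (k, d, 37, 14, k, a), (k, d, 37, 14, k, s), (k, k, 13, 12, u, t), (k, k, 13, 14, k, a), (k, k, 13, 14, k, s), (k, x, 35, 12, u, t), (k, x, 35, 14, k, a), (k, x, 35, 14, k, s)}.
Filtering on D ≥ 14 leaves {(c, n, 15, 28, k, a), (c, n, 15, 28, k, s), (c, n, 15, 33, t, w), (k, a, 11, 14, k, a), (k, a, 11, 14, k, s), (k, d, 37, 14, k, a), (k, d, 37, 14, k, s), (k, k, 13, 14, k, a), (k, k, 13, 14, k, s), (k, x, 35, 14, k, a), (k, x, 35, 14, k, s)}.
Keep only column(s) E, D (8 duplicate(s) eliminated): {(k, 14), (k, 28), (t, 33)}

{(k, 14), (k, 28), (t, 33)}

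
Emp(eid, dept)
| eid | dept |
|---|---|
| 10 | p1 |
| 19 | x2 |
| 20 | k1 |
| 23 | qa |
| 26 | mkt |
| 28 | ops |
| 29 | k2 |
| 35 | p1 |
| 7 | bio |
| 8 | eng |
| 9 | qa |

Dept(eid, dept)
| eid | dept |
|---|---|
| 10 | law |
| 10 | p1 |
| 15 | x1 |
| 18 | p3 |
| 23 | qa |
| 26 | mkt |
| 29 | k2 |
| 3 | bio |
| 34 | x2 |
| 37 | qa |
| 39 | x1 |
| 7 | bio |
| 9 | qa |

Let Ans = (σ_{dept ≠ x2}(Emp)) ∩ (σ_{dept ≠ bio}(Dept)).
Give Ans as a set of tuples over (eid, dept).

{(10, p1), (23, qa), (26, mkt), (29, k2), (9, qa)}

Filtering on dept ≠ x2 leaves {(10, p1), (20, k1), (23, qa), (26, mkt), (28, ops), (29, k2), (35, p1), (7, bio), (8, eng), (9, qa)}.
Filtering on dept ≠ bio leaves {(10, law), (10, p1), (15, x1), (18, p3), (23, qa), (26, mkt), (29, k2), (34, x2), (37, qa), (39, x1), (9, qa)}.
Taking the intersection: {(10, p1), (23, qa), (26, mkt), (29, k2), (9, qa)}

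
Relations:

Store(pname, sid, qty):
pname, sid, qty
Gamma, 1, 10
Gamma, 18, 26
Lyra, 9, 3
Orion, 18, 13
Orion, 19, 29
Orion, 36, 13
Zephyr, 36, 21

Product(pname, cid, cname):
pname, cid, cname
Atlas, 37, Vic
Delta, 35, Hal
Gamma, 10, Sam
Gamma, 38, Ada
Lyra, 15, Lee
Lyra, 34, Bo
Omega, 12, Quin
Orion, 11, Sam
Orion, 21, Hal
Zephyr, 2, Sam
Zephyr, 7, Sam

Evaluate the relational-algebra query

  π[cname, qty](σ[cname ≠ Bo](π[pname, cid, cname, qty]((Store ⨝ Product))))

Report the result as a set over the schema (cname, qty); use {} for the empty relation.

Joining Store and Product on pname yields {(Gamma, 1, 10, 10, Sam), (Gamma, 1, 10, 38, Ada), (Gamma, 18, 26, 10, Sam), (Gamma, 18, 26, 38, Ada), (Lyra, 9, 3, 15, Lee), (Lyra, 9, 3, 34, Bo), (Orion, 18, 13, 11, Sam), (Orion, 18, 13, 21, Hal), (Orion, 19, 29, 11, Sam), (Orion, 19, 29, 21, Hal), (Orion, 36, 13, 11, Sam), (Orion, 36, 13, 21, Hal), (Zephyr, 36, 21, 2, Sam), (Zephyr, 36, 21, 7, Sam)}.
Keep only column(s) pname, cid, cname, qty (2 duplicate(s) eliminated): {(Gamma, 10, Sam, 10), (Gamma, 10, Sam, 26), (Gamma, 38, Ada, 10), (Gamma, 38, Ada, 26), (Lyra, 15, Lee, 3), (Lyra, 34, Bo, 3), (Orion, 11, Sam, 13), (Orion, 11, Sam, 29), (Orion, 21, Hal, 13), (Orion, 21, Hal, 29), (Zephyr, 2, Sam, 21), (Zephyr, 7, Sam, 21)}
Filtering on cname ≠ Bo leaves {(Gamma, 10, Sam, 10), (Gamma, 10, Sam, 26), (Gamma, 38, Ada, 10), (Gamma, 38, Ada, 26), (Lyra, 15, Lee, 3), (Orion, 11, Sam, 13), (Orion, 11, Sam, 29), (Orion, 21, Hal, 13), (Orion, 21, Hal, 29), (Zephyr, 2, Sam, 21), (Zephyr, 7, Sam, 21)}.
Keep only column(s) cname, qty (1 duplicate(s) eliminated): {(Ada, 10), (Ada, 26), (Hal, 13), (Hal, 29), (Lee, 3), (Sam, 10), (Sam, 13), (Sam, 21), (Sam, 26), (Sam, 29)}

{(Ada, 10), (Ada, 26), (Hal, 13), (Hal, 29), (Lee, 3), (Sam, 10), (Sam, 13), (Sam, 21), (Sam, 26), (Sam, 29)}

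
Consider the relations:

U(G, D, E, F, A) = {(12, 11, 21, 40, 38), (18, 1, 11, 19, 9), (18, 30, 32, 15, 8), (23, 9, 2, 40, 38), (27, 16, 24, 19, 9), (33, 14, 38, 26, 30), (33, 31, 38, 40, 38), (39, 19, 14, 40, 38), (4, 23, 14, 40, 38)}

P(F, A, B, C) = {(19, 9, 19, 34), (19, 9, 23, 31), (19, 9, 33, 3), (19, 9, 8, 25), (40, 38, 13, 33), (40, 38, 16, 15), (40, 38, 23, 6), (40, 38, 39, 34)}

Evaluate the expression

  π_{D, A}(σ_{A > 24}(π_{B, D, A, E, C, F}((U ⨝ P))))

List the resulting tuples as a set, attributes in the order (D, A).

{(11, 38), (19, 38), (23, 38), (31, 38), (9, 38)}

Natural join on F, A: {(12, 11, 21, 40, 38, 13, 33), (12, 11, 21, 40, 38, 16, 15), (12, 11, 21, 40, 38, 23, 6), (12, 11, 21, 40, 38, 39, 34), (18, 1, 11, 19, 9, 19, 34), (18, 1, 11, 19, 9, 23, 31), (18, 1, 11, 19, 9, 33, 3), (18, 1, 11, 19, 9, 8, 25), (23, 9, 2, 40, 38, 13, 33), (23, 9, 2, 40, 38, 16, 15), (23, 9, 2, 40, 38, 23, 6), (23, 9, 2, 40, 38, 39, 34), (27, 16, 24, 19, 9, 19, 34), (27, 16, 24, 19, 9, 23, 31), (27, 16, 24, 19, 9, 33, 3), (27, 16, 24, 19, 9, 8, 25), (33, 31, 38, 40, 38, 13, 33), (33, 31, 38, 40, 38, 16, 15), (33, 31, 38, 40, 38, 23, 6), (33, 31, 38, 40, 38, 39, 34), (39, 19, 14, 40, 38, 13, 33), (39, 19, 14, 40, 38, 16, 15), (39, 19, 14, 40, 38, 23, 6), (39, 19, 14, 40, 38, 39, 34), (4, 23, 14, 40, 38, 13, 33), (4, 23, 14, 40, 38, 16, 15), (4, 23, 14, 40, 38, 23, 6), (4, 23, 14, 40, 38, 39, 34)}
Keep only column(s) B, D, A, E, C, F: {(13, 11, 38, 21, 33, 40), (13, 19, 38, 14, 33, 40), (13, 23, 38, 14, 33, 40), (13, 31, 38, 38, 33, 40), (13, 9, 38, 2, 33, 40), (16, 11, 38, 21, 15, 40), (16, 19, 38, 14, 15, 40), (16, 23, 38, 14, 15, 40), (16, 31, 38, 38, 15, 40), (16, 9, 38, 2, 15, 40), (19, 1, 9, 11, 34, 19), (19, 16, 9, 24, 34, 19), (23, 1, 9, 11, 31, 19), (23, 11, 38, 21, 6, 40), (23, 16, 9, 24, 31, 19), (23, 19, 38, 14, 6, 40), (23, 23, 38, 14, 6, 40), (23, 31, 38, 38, 6, 40), (23, 9, 38, 2, 6, 40), (33, 1, 9, 11, 3, 19), (33, 16, 9, 24, 3, 19), (39, 11, 38, 21, 34, 40), (39, 19, 38, 14, 34, 40), (39, 23, 38, 14, 34, 40), (39, 31, 38, 38, 34, 40), (39, 9, 38, 2, 34, 40), (8, 1, 9, 11, 25, 19), (8, 16, 9, 24, 25, 19)}
Apply σ_{A > 24}; surviving tuples: {(13, 11, 38, 21, 33, 40), (13, 19, 38, 14, 33, 40), (13, 23, 38, 14, 33, 40), (13, 31, 38, 38, 33, 40), (13, 9, 38, 2, 33, 40), (16, 11, 38, 21, 15, 40), (16, 19, 38, 14, 15, 40), (16, 23, 38, 14, 15, 40), (16, 31, 38, 38, 15, 40), (16, 9, 38, 2, 15, 40), (23, 11, 38, 21, 6, 40), (23, 19, 38, 14, 6, 40), (23, 23, 38, 14, 6, 40), (23, 31, 38, 38, 6, 40), (23, 9, 38, 2, 6, 40), (39, 11, 38, 21, 34, 40), (39, 19, 38, 14, 34, 40), (39, 23, 38, 14, 34, 40), (39, 31, 38, 38, 34, 40), (39, 9, 38, 2, 34, 40)}
Keep only column(s) D, A (15 duplicate(s) eliminated): {(11, 38), (19, 38), (23, 38), (31, 38), (9, 38)}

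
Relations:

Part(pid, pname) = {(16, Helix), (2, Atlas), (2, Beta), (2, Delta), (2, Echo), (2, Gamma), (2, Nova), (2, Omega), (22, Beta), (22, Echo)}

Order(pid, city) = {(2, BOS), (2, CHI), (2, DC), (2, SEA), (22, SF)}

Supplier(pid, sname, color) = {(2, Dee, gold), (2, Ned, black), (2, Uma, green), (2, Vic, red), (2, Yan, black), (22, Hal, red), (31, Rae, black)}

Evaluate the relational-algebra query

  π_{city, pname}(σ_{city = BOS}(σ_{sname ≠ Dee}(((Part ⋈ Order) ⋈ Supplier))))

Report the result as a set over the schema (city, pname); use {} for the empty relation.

{(BOS, Atlas), (BOS, Beta), (BOS, Delta), (BOS, Echo), (BOS, Gamma), (BOS, Nova), (BOS, Omega)}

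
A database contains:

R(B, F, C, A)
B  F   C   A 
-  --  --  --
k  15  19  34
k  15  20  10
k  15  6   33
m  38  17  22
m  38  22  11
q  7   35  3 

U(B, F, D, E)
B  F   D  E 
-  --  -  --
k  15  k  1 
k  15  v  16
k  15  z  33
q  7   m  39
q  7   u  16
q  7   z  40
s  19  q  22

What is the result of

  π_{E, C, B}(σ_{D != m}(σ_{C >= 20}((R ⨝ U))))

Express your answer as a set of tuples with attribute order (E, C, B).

{(1, 20, k), (16, 20, k), (16, 35, q), (33, 20, k), (40, 35, q)}

Natural join on B, F: {(k, 15, 19, 34, k, 1), (k, 15, 19, 34, v, 16), (k, 15, 19, 34, z, 33), (k, 15, 20, 10, k, 1), (k, 15, 20, 10, v, 16), (k, 15, 20, 10, z, 33), (k, 15, 6, 33, k, 1), (k, 15, 6, 33, v, 16), (k, 15, 6, 33, z, 33), (q, 7, 35, 3, m, 39), (q, 7, 35, 3, u, 16), (q, 7, 35, 3, z, 40)}
Filtering on C >= 20 leaves {(k, 15, 20, 10, k, 1), (k, 15, 20, 10, v, 16), (k, 15, 20, 10, z, 33), (q, 7, 35, 3, m, 39), (q, 7, 35, 3, u, 16), (q, 7, 35, 3, z, 40)}.
Filtering on D != m leaves {(k, 15, 20, 10, k, 1), (k, 15, 20, 10, v, 16), (k, 15, 20, 10, z, 33), (q, 7, 35, 3, u, 16), (q, 7, 35, 3, z, 40)}.
Keep only column(s) E, C, B: {(1, 20, k), (16, 20, k), (16, 35, q), (33, 20, k), (40, 35, q)}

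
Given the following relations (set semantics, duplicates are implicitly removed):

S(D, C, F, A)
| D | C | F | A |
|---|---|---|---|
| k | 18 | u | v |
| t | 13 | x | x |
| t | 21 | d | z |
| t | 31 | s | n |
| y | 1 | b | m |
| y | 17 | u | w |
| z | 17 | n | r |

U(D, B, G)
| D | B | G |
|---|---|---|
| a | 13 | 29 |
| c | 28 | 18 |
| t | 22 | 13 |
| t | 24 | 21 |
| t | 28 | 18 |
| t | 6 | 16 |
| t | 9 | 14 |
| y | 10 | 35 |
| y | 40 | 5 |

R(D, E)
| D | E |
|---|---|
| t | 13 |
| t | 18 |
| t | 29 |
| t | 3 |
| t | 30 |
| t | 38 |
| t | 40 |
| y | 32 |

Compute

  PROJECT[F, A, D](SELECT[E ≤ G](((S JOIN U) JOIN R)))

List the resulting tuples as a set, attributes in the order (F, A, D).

{(b, m, y), (d, z, t), (s, n, t), (u, w, y), (x, x, t)}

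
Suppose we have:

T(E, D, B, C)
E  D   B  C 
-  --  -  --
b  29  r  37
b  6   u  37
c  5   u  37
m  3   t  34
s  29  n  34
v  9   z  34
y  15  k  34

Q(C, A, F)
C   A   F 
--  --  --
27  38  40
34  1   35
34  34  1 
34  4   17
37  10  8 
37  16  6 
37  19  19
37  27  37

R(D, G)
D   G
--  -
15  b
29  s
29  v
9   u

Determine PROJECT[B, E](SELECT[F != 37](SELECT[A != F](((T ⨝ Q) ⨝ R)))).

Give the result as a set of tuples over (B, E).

Natural join on C: {(b, 29, r, 37, 10, 8), (b, 29, r, 37, 16, 6), (b, 29, r, 37, 19, 19), (b, 29, r, 37, 27, 37), (b, 6, u, 37, 10, 8), (b, 6, u, 37, 16, 6), (b, 6, u, 37, 19, 19), (b, 6, u, 37, 27, 37), (c, 5, u, 37, 10, 8), (c, 5, u, 37, 16, 6), (c, 5, u, 37, 19, 19), (c, 5, u, 37, 27, 37), (m, 3, t, 34, 1, 35), (m, 3, t, 34, 34, 1), (m, 3, t, 34, 4, 17), (s, 29, n, 34, 1, 35), (s, 29, n, 34, 34, 1), (s, 29, n, 34, 4, 17), (v, 9, z, 34, 1, 35), (v, 9, z, 34, 34, 1), (v, 9, z, 34, 4, 17), (y, 15, k, 34, 1, 35), (y, 15, k, 34, 34, 1), (y, 15, k, 34, 4, 17)}
Natural join on D: {(b, 29, r, 37, 10, 8, s), (b, 29, r, 37, 10, 8, v), (b, 29, r, 37, 16, 6, s), (b, 29, r, 37, 16, 6, v), (b, 29, r, 37, 19, 19, s), (b, 29, r, 37, 19, 19, v), (b, 29, r, 37, 27, 37, s), (b, 29, r, 37, 27, 37, v), (s, 29, n, 34, 1, 35, s), (s, 29, n, 34, 1, 35, v), (s, 29, n, 34, 34, 1, s), (s, 29, n, 34, 34, 1, v), (s, 29, n, 34, 4, 17, s), (s, 29, n, 34, 4, 17, v), (v, 9, z, 34, 1, 35, u), (v, 9, z, 34, 34, 1, u), (v, 9, z, 34, 4, 17, u), (y, 15, k, 34, 1, 35, b), (y, 15, k, 34, 34, 1, b), (y, 15, k, 34, 4, 17, b)}
σ[A != F]: keep tuples satisfying A != F → {(b, 29, r, 37, 10, 8, s), (b, 29, r, 37, 10, 8, v), (b, 29, r, 37, 16, 6, s), (b, 29, r, 37, 16, 6, v), (b, 29, r, 37, 27, 37, s), (b, 29, r, 37, 27, 37, v), (s, 29, n, 34, 1, 35, s), (s, 29, n, 34, 1, 35, v), (s, 29, n, 34, 34, 1, s), (s, 29, n, 34, 34, 1, v), (s, 29, n, 34, 4, 17, s), (s, 29, n, 34, 4, 17, v), (v, 9, z, 34, 1, 35, u), (v, 9, z, 34, 34, 1, u), (v, 9, z, 34, 4, 17, u), (y, 15, k, 34, 1, 35, b), (y, 15, k, 34, 34, 1, b), (y, 15, k, 34, 4, 17, b)}
σ[F != 37]: keep tuples satisfying F != 37 → {(b, 29, r, 37, 10, 8, s), (b, 29, r, 37, 10, 8, v), (b, 29, r, 37, 16, 6, s), (b, 29, r, 37, 16, 6, v), (s, 29, n, 34, 1, 35, s), (s, 29, n, 34, 1, 35, v), (s, 29, n, 34, 34, 1, s), (s, 29, n, 34, 34, 1, v), (s, 29, n, 34, 4, 17, s), (s, 29, n, 34, 4, 17, v), (v, 9, z, 34, 1, 35, u), (v, 9, z, 34, 34, 1, u), (v, 9, z, 34, 4, 17, u), (y, 15, k, 34, 1, 35, b), (y, 15, k, 34, 34, 1, b), (y, 15, k, 34, 4, 17, b)}
π_{B, E} gives {(k, y), (n, s), (r, b), (z, v)} (12 duplicate(s) eliminated).

{(k, y), (n, s), (r, b), (z, v)}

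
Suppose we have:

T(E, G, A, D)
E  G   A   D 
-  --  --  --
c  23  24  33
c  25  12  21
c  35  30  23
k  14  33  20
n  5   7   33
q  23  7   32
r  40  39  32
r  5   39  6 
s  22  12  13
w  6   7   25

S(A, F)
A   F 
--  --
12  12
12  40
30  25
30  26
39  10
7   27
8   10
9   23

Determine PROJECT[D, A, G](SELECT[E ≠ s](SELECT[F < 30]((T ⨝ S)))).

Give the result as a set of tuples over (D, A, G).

Natural join on A: {(c, 25, 12, 21, 12), (c, 25, 12, 21, 40), (c, 35, 30, 23, 25), (c, 35, 30, 23, 26), (n, 5, 7, 33, 27), (q, 23, 7, 32, 27), (r, 40, 39, 32, 10), (r, 5, 39, 6, 10), (s, 22, 12, 13, 12), (s, 22, 12, 13, 40), (w, 6, 7, 25, 27)}
Apply σ_{F < 30}; surviving tuples: {(c, 25, 12, 21, 12), (c, 35, 30, 23, 25), (c, 35, 30, 23, 26), (n, 5, 7, 33, 27), (q, 23, 7, 32, 27), (r, 40, 39, 32, 10), (r, 5, 39, 6, 10), (s, 22, 12, 13, 12), (w, 6, 7, 25, 27)}
Apply σ_{E ≠ s}; surviving tuples: {(c, 25, 12, 21, 12), (c, 35, 30, 23, 25), (c, 35, 30, 23, 26), (n, 5, 7, 33, 27), (q, 23, 7, 32, 27), (r, 40, 39, 32, 10), (r, 5, 39, 6, 10), (w, 6, 7, 25, 27)}
Keep only column(s) D, A, G (1 duplicate(s) eliminated): {(21, 12, 25), (23, 30, 35), (25, 7, 6), (32, 39, 40), (32, 7, 23), (33, 7, 5), (6, 39, 5)}

{(21, 12, 25), (23, 30, 35), (25, 7, 6), (32, 39, 40), (32, 7, 23), (33, 7, 5), (6, 39, 5)}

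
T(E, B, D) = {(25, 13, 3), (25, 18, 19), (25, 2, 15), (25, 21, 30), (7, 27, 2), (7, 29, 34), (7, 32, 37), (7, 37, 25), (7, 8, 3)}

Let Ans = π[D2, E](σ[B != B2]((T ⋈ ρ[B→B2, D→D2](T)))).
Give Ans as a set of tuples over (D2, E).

ρ[B→B2, D→D2]: schema becomes (E, B2, D2); tuples unchanged.
T ⋈ ρ[B→B2, D→D2](T) (natural join on E): {(25, 13, 3, 13, 3), (25, 13, 3, 18, 19), (25, 13, 3, 2, 15), (25, 13, 3, 21, 30), (25, 18, 19, 13, 3), (25, 18, 19, 18, 19), (25, 18, 19, 2, 15), (25, 18, 19, 21, 30), (25, 2, 15, 13, 3), (25, 2, 15, 18, 19), (25, 2, 15, 2, 15), (25, 2, 15, 21, 30), (25, 21, 30, 13, 3), (25, 21, 30, 18, 19), (25, 21, 30, 2, 15), (25, 21, 30, 21, 30), (7, 27, 2, 27, 2), (7, 27, 2, 29, 34), (7, 27, 2, 32, 37), (7, 27, 2, 37, 25), (7, 27, 2, 8, 3), (7, 29, 34, 27, 2), (7, 29, 34, 29, 34), (7, 29, 34, 32, 37), (7, 29, 34, 37, 25), (7, 29, 34, 8, 3), (7, 32, 37, 27, 2), (7, 32, 37, 29, 34), (7, 32, 37, 32, 37), (7, 32, 37, 37, 25), (7, 32, 37, 8, 3), (7, 37, 25, 27, 2), (7, 37, 25, 29, 34), (7, 37, 25, 32, 37), (7, 37, 25, 37, 25), (7, 37, 25, 8, 3), (7, 8, 3, 27, 2), (7, 8, 3, 29, 34), (7, 8, 3, 32, 37), (7, 8, 3, 37, 25), (7, 8, 3, 8, 3)}
Apply σ_{B != B2}; surviving tuples: {(25, 13, 3, 18, 19), (25, 13, 3, 2, 15), (25, 13, 3, 21, 30), (25, 18, 19, 13, 3), (25, 18, 19, 2, 15), (25, 18, 19, 21, 30), (25, 2, 15, 13, 3), (25, 2, 15, 18, 19), (25, 2, 15, 21, 30), (25, 21, 30, 13, 3), (25, 21, 30, 18, 19), (25, 21, 30, 2, 15), (7, 27, 2, 29, 34), (7, 27, 2, 32, 37), (7, 27, 2, 37, 25), (7, 27, 2, 8, 3), (7, 29, 34, 27, 2), (7, 29, 34, 32, 37), (7, 29, 34, 37, 25), (7, 29, 34, 8, 3), (7, 32, 37, 27, 2), (7, 32, 37, 29, 34), (7, 32, 37, 37, 25), (7, 32, 37, 8, 3), (7, 37, 25, 27, 2), (7, 37, 25, 29, 34), (7, 37, 25, 32, 37), (7, 37, 25, 8, 3), (7, 8, 3, 27, 2), (7, 8, 3, 29, 34), (7, 8, 3, 32, 37), (7, 8, 3, 37, 25)}
Keep only column(s) D2, E (23 duplicate(s) eliminated): {(15, 25), (19, 25), (2, 7), (25, 7), (3, 25), (3, 7), (30, 25), (34, 7), (37, 7)}

{(15, 25), (19, 25), (2, 7), (25, 7), (3, 25), (3, 7), (30, 25), (34, 7), (37, 7)}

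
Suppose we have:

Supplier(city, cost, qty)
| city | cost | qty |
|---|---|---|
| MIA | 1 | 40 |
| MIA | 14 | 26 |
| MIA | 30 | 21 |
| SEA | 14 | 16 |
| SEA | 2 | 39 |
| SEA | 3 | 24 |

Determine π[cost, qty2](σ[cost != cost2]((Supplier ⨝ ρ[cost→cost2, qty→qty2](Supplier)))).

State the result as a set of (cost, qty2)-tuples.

ρ[cost→cost2, qty→qty2]: schema becomes (city, cost2, qty2); tuples unchanged.
Joining Supplier and ρ[cost→cost2, qty→qty2](Supplier) on city yields {(MIA, 1, 40, 1, 40), (MIA, 1, 40, 14, 26), (MIA, 1, 40, 30, 21), (MIA, 14, 26, 1, 40), (MIA, 14, 26, 14, 26), (MIA, 14, 26, 30, 21), (MIA, 30, 21, 1, 40), (MIA, 30, 21, 14, 26), (MIA, 30, 21, 30, 21), (SEA, 14, 16, 14, 16), (SEA, 14, 16, 2, 39), (SEA, 14, 16, 3, 24), (SEA, 2, 39, 14, 16), (SEA, 2, 39, 2, 39), (SEA, 2, 39, 3, 24), (SEA, 3, 24, 14, 16), (SEA, 3, 24, 2, 39), (SEA, 3, 24, 3, 24)}.
σ[cost != cost2]: keep tuples satisfying cost != cost2 → {(MIA, 1, 40, 14, 26), (MIA, 1, 40, 30, 21), (MIA, 14, 26, 1, 40), (MIA, 14, 26, 30, 21), (MIA, 30, 21, 1, 40), (MIA, 30, 21, 14, 26), (SEA, 14, 16, 2, 39), (SEA, 14, 16, 3, 24), (SEA, 2, 39, 14, 16), (SEA, 2, 39, 3, 24), (SEA, 3, 24, 14, 16), (SEA, 3, 24, 2, 39)}
π[cost, qty2]: project onto (cost, qty2) → {(1, 21), (1, 26), (14, 21), (14, 24), (14, 39), (14, 40), (2, 16), (2, 24), (3, 16), (3, 39), (30, 26), (30, 40)}

{(1, 21), (1, 26), (14, 21), (14, 24), (14, 39), (14, 40), (2, 16), (2, 24), (3, 16), (3, 39), (30, 26), (30, 40)}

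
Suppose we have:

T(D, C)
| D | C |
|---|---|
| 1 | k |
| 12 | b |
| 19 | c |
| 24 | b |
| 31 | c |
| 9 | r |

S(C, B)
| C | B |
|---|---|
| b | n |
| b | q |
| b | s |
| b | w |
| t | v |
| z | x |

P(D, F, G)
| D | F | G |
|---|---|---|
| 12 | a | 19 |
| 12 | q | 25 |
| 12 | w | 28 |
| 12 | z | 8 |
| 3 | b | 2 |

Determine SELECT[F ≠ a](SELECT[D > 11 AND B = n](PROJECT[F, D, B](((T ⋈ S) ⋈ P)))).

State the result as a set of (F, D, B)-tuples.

{(q, 12, n), (w, 12, n), (z, 12, n)}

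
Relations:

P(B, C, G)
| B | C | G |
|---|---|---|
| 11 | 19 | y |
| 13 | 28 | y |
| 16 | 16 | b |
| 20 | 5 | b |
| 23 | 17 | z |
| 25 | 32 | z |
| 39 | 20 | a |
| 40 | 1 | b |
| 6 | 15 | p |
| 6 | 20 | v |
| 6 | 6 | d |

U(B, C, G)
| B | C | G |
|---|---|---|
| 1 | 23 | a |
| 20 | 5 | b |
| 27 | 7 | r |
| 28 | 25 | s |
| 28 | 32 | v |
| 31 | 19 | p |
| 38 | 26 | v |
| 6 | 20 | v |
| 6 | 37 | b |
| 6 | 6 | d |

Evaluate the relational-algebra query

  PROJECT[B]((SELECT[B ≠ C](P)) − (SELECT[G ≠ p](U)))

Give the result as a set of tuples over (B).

Filtering on B ≠ C leaves {(11, 19, y), (13, 28, y), (20, 5, b), (23, 17, z), (25, 32, z), (39, 20, a), (40, 1, b), (6, 15, p), (6, 20, v)}.
Filtering on G ≠ p leaves {(1, 23, a), (20, 5, b), (27, 7, r), (28, 25, s), (28, 32, v), (38, 26, v), (6, 20, v), (6, 37, b), (6, 6, d)}.
Set difference of the two operands is {(11, 19, y), (13, 28, y), (23, 17, z), (25, 32, z), (39, 20, a), (40, 1, b), (6, 15, p)}.
π[B]: project onto (B) → {11, 13, 23, 25, 39, 40, 6}

{11, 13, 23, 25, 39, 40, 6}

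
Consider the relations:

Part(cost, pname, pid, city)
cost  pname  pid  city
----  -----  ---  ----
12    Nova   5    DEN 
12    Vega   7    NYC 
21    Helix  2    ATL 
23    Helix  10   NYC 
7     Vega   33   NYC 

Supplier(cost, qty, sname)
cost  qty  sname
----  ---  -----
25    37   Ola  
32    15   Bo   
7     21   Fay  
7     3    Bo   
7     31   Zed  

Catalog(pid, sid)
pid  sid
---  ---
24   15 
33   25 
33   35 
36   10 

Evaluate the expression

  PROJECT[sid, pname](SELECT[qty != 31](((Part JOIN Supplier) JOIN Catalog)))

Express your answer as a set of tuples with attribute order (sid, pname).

Natural join on cost: {(7, Vega, 33, NYC, 21, Fay), (7, Vega, 33, NYC, 3, Bo), (7, Vega, 33, NYC, 31, Zed)}
Natural join on pid: {(7, Vega, 33, NYC, 21, Fay, 25), (7, Vega, 33, NYC, 21, Fay, 35), (7, Vega, 33, NYC, 3, Bo, 25), (7, Vega, 33, NYC, 3, Bo, 35), (7, Vega, 33, NYC, 31, Zed, 25), (7, Vega, 33, NYC, 31, Zed, 35)}
Apply σ_{qty != 31}; surviving tuples: {(7, Vega, 33, NYC, 21, Fay, 25), (7, Vega, 33, NYC, 21, Fay, 35), (7, Vega, 33, NYC, 3, Bo, 25), (7, Vega, 33, NYC, 3, Bo, 35)}
π[sid, pname]: project onto (sid, pname) (2 duplicate(s) eliminated) → {(25, Vega), (35, Vega)}

{(25, Vega), (35, Vega)}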